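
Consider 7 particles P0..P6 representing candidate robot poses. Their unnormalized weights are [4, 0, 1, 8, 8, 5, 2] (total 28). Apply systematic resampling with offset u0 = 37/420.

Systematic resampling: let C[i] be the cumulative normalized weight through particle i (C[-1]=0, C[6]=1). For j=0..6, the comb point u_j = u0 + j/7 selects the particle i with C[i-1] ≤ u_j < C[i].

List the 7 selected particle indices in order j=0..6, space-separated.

0 3 3 4 4 5 6

C = [1/7, 1/7, 5/28, 13/28, 3/4, 13/14, 1]
j=0: u_0=37/420 ∈ [0, 1/7) → index 0
j=1: u_1=97/420 ∈ [5/28, 13/28) → index 3
j=2: u_2=157/420 ∈ [5/28, 13/28) → index 3
j=3: u_3=31/60 ∈ [13/28, 3/4) → index 4
j=4: u_4=277/420 ∈ [13/28, 3/4) → index 4
j=5: u_5=337/420 ∈ [3/4, 13/14) → index 5
j=6: u_6=397/420 ∈ [13/14, 1) → index 6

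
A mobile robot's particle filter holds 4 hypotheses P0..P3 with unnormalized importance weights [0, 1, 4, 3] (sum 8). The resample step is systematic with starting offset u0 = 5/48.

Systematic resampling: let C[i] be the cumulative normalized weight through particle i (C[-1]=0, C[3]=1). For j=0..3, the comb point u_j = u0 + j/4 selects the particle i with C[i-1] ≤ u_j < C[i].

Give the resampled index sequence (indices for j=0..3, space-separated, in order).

1 2 2 3

C = [0, 1/8, 5/8, 1]
j=0: u_0=5/48 ∈ [0, 1/8) → index 1
j=1: u_1=17/48 ∈ [1/8, 5/8) → index 2
j=2: u_2=29/48 ∈ [1/8, 5/8) → index 2
j=3: u_3=41/48 ∈ [5/8, 1) → index 3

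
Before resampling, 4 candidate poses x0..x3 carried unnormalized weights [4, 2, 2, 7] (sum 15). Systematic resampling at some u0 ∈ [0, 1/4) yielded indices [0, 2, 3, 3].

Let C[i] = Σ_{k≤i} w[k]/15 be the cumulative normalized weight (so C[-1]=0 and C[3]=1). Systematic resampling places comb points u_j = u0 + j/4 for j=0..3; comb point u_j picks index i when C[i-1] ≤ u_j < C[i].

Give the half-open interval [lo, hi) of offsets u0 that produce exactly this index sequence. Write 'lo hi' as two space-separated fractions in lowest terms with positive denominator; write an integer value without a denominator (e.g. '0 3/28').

C = [4/15, 2/5, 8/15, 1]
j=0 picked index 0: u0 ∈ [0, 4/15)
j=1 picked index 2: u0 ∈ [3/20, 17/60)
j=2 picked index 3: u0 ∈ [1/30, 1/2)
j=3 picked index 3: u0 ∈ [-13/60, 1/4)
intersection: [3/20, 1/4)

3/20 1/4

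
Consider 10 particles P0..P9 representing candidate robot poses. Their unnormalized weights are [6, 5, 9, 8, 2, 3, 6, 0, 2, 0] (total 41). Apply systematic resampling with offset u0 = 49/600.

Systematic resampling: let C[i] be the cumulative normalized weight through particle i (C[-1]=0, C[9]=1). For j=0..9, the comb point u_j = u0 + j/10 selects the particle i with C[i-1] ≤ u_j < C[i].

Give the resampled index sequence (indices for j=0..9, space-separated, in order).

C = [6/41, 11/41, 20/41, 28/41, 30/41, 33/41, 39/41, 39/41, 1, 1]
j=0: u_0=49/600 ∈ [0, 6/41) → index 0
j=1: u_1=109/600 ∈ [6/41, 11/41) → index 1
j=2: u_2=169/600 ∈ [11/41, 20/41) → index 2
j=3: u_3=229/600 ∈ [11/41, 20/41) → index 2
j=4: u_4=289/600 ∈ [11/41, 20/41) → index 2
j=5: u_5=349/600 ∈ [20/41, 28/41) → index 3
j=6: u_6=409/600 ∈ [20/41, 28/41) → index 3
j=7: u_7=469/600 ∈ [30/41, 33/41) → index 5
j=8: u_8=529/600 ∈ [33/41, 39/41) → index 6
j=9: u_9=589/600 ∈ [39/41, 1) → index 8

0 1 2 2 2 3 3 5 6 8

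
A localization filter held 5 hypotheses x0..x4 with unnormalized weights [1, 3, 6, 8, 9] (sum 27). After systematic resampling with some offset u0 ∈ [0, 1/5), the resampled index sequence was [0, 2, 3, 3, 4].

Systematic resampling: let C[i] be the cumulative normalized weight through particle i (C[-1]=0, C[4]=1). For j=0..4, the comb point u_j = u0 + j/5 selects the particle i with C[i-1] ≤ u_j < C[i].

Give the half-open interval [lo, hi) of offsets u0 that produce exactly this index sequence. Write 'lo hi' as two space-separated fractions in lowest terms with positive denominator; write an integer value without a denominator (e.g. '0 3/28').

C = [1/27, 4/27, 10/27, 2/3, 1]
j=0 picked index 0: u0 ∈ [0, 1/27)
j=1 picked index 2: u0 ∈ [-7/135, 23/135)
j=2 picked index 3: u0 ∈ [-4/135, 4/15)
j=3 picked index 3: u0 ∈ [-31/135, 1/15)
j=4 picked index 4: u0 ∈ [-2/15, 1/5)
intersection: [0, 1/27)

0 1/27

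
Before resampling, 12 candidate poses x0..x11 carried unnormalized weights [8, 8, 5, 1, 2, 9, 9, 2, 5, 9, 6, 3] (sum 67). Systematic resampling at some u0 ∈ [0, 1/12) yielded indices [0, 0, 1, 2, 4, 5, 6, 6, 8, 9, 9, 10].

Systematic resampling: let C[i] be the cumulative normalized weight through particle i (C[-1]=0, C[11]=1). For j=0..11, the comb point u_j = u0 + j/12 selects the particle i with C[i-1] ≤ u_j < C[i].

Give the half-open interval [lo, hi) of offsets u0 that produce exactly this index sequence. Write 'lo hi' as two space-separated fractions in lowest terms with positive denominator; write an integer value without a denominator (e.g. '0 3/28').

0 5/201

C = [8/67, 16/67, 21/67, 22/67, 24/67, 33/67, 42/67, 44/67, 49/67, 58/67, 64/67, 1]
j=0 picked index 0: u0 ∈ [0, 8/67)
j=1 picked index 0: u0 ∈ [-1/12, 29/804)
j=2 picked index 1: u0 ∈ [-19/402, 29/402)
j=3 picked index 2: u0 ∈ [-3/268, 17/268)
j=4 picked index 4: u0 ∈ [-1/201, 5/201)
j=5 picked index 5: u0 ∈ [-47/804, 61/804)
j=6 picked index 6: u0 ∈ [-1/134, 17/134)
j=7 picked index 6: u0 ∈ [-73/804, 35/804)
j=8 picked index 8: u0 ∈ [-2/201, 13/201)
j=9 picked index 9: u0 ∈ [-5/268, 31/268)
j=10 picked index 9: u0 ∈ [-41/402, 13/402)
j=11 picked index 10: u0 ∈ [-41/804, 31/804)
intersection: [0, 5/201)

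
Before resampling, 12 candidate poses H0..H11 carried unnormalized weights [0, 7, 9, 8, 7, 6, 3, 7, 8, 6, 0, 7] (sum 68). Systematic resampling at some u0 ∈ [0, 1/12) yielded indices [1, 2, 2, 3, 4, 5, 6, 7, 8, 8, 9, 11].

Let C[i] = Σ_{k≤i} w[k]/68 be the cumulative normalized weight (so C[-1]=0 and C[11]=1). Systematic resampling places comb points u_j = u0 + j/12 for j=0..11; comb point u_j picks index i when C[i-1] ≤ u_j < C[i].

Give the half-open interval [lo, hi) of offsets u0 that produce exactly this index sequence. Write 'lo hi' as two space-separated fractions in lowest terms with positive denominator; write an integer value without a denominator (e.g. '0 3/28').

C = [0, 7/68, 4/17, 6/17, 31/68, 37/68, 10/17, 47/68, 55/68, 61/68, 61/68, 1]
j=0 picked index 1: u0 ∈ [0, 7/68)
j=1 picked index 2: u0 ∈ [1/51, 31/204)
j=2 picked index 2: u0 ∈ [-13/204, 7/102)
j=3 picked index 3: u0 ∈ [-1/68, 7/68)
j=4 picked index 4: u0 ∈ [1/51, 25/204)
j=5 picked index 5: u0 ∈ [2/51, 13/102)
j=6 picked index 6: u0 ∈ [3/68, 3/34)
j=7 picked index 7: u0 ∈ [1/204, 11/102)
j=8 picked index 8: u0 ∈ [5/204, 29/204)
j=9 picked index 8: u0 ∈ [-1/17, 1/17)
j=10 picked index 9: u0 ∈ [-5/204, 13/204)
j=11 picked index 11: u0 ∈ [-1/51, 1/12)
intersection: [3/68, 1/17)

3/68 1/17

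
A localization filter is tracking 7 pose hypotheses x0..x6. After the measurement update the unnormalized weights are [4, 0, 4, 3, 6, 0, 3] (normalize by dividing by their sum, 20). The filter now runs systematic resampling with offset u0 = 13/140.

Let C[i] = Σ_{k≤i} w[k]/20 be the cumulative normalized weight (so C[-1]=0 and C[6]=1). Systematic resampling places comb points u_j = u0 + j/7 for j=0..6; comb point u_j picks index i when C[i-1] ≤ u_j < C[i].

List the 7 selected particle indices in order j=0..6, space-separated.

0 2 2 3 4 4 6

C = [1/5, 1/5, 2/5, 11/20, 17/20, 17/20, 1]
j=0: u_0=13/140 ∈ [0, 1/5) → index 0
j=1: u_1=33/140 ∈ [1/5, 2/5) → index 2
j=2: u_2=53/140 ∈ [1/5, 2/5) → index 2
j=3: u_3=73/140 ∈ [2/5, 11/20) → index 3
j=4: u_4=93/140 ∈ [11/20, 17/20) → index 4
j=5: u_5=113/140 ∈ [11/20, 17/20) → index 4
j=6: u_6=19/20 ∈ [17/20, 1) → index 6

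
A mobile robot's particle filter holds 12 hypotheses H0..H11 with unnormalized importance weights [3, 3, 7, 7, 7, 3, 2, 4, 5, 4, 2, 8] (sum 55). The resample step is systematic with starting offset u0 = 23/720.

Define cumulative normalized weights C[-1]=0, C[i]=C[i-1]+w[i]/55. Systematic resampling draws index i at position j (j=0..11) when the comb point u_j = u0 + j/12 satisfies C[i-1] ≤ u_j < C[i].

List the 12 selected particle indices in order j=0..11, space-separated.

0 2 2 3 4 4 5 7 8 9 11 11

C = [3/55, 6/55, 13/55, 4/11, 27/55, 6/11, 32/55, 36/55, 41/55, 9/11, 47/55, 1]
j=0: u_0=23/720 ∈ [0, 3/55) → index 0
j=1: u_1=83/720 ∈ [6/55, 13/55) → index 2
j=2: u_2=143/720 ∈ [6/55, 13/55) → index 2
j=3: u_3=203/720 ∈ [13/55, 4/11) → index 3
j=4: u_4=263/720 ∈ [4/11, 27/55) → index 4
j=5: u_5=323/720 ∈ [4/11, 27/55) → index 4
j=6: u_6=383/720 ∈ [27/55, 6/11) → index 5
j=7: u_7=443/720 ∈ [32/55, 36/55) → index 7
j=8: u_8=503/720 ∈ [36/55, 41/55) → index 8
j=9: u_9=563/720 ∈ [41/55, 9/11) → index 9
j=10: u_10=623/720 ∈ [47/55, 1) → index 11
j=11: u_11=683/720 ∈ [47/55, 1) → index 11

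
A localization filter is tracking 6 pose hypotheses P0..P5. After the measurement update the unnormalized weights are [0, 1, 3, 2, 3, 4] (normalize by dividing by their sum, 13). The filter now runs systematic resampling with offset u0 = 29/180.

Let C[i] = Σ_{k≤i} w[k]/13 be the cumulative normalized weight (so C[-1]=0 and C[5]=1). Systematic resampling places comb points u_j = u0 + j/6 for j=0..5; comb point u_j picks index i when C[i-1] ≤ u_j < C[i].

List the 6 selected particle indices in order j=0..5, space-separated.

C = [0, 1/13, 4/13, 6/13, 9/13, 1]
j=0: u_0=29/180 ∈ [1/13, 4/13) → index 2
j=1: u_1=59/180 ∈ [4/13, 6/13) → index 3
j=2: u_2=89/180 ∈ [6/13, 9/13) → index 4
j=3: u_3=119/180 ∈ [6/13, 9/13) → index 4
j=4: u_4=149/180 ∈ [9/13, 1) → index 5
j=5: u_5=179/180 ∈ [9/13, 1) → index 5

2 3 4 4 5 5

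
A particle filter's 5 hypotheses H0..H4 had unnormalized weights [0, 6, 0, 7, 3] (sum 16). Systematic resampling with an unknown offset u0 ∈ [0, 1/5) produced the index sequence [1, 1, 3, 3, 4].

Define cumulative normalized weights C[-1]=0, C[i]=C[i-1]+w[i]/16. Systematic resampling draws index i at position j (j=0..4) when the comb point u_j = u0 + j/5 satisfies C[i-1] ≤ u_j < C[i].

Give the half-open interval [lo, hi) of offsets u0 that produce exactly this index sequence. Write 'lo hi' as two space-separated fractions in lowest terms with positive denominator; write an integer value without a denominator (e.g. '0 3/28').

C = [0, 3/8, 3/8, 13/16, 1]
j=0 picked index 1: u0 ∈ [0, 3/8)
j=1 picked index 1: u0 ∈ [-1/5, 7/40)
j=2 picked index 3: u0 ∈ [-1/40, 33/80)
j=3 picked index 3: u0 ∈ [-9/40, 17/80)
j=4 picked index 4: u0 ∈ [1/80, 1/5)
intersection: [1/80, 7/40)

1/80 7/40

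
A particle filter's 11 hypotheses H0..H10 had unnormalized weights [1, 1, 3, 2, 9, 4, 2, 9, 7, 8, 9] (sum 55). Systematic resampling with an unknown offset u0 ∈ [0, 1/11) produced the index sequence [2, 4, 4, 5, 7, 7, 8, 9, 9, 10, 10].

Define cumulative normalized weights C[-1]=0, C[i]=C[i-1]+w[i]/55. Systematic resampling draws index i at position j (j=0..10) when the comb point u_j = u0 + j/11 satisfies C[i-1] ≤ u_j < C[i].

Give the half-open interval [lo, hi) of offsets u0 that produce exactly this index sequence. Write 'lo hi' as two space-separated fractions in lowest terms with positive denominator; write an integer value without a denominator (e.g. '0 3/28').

C = [1/55, 2/55, 1/11, 7/55, 16/55, 4/11, 2/5, 31/55, 38/55, 46/55, 1]
j=0 picked index 2: u0 ∈ [2/55, 1/11)
j=1 picked index 4: u0 ∈ [2/55, 1/5)
j=2 picked index 4: u0 ∈ [-3/55, 6/55)
j=3 picked index 5: u0 ∈ [1/55, 1/11)
j=4 picked index 7: u0 ∈ [2/55, 1/5)
j=5 picked index 7: u0 ∈ [-3/55, 6/55)
j=6 picked index 8: u0 ∈ [1/55, 8/55)
j=7 picked index 9: u0 ∈ [3/55, 1/5)
j=8 picked index 9: u0 ∈ [-2/55, 6/55)
j=9 picked index 10: u0 ∈ [1/55, 2/11)
j=10 picked index 10: u0 ∈ [-4/55, 1/11)
intersection: [3/55, 1/11)

3/55 1/11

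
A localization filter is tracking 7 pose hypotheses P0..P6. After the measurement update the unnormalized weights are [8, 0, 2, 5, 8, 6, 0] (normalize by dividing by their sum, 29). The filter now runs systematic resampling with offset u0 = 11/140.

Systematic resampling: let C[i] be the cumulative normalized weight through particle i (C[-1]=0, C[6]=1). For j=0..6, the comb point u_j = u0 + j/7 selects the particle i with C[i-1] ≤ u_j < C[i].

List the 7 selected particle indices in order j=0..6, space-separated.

C = [8/29, 8/29, 10/29, 15/29, 23/29, 1, 1]
j=0: u_0=11/140 ∈ [0, 8/29) → index 0
j=1: u_1=31/140 ∈ [0, 8/29) → index 0
j=2: u_2=51/140 ∈ [10/29, 15/29) → index 3
j=3: u_3=71/140 ∈ [10/29, 15/29) → index 3
j=4: u_4=13/20 ∈ [15/29, 23/29) → index 4
j=5: u_5=111/140 ∈ [15/29, 23/29) → index 4
j=6: u_6=131/140 ∈ [23/29, 1) → index 5

0 0 3 3 4 4 5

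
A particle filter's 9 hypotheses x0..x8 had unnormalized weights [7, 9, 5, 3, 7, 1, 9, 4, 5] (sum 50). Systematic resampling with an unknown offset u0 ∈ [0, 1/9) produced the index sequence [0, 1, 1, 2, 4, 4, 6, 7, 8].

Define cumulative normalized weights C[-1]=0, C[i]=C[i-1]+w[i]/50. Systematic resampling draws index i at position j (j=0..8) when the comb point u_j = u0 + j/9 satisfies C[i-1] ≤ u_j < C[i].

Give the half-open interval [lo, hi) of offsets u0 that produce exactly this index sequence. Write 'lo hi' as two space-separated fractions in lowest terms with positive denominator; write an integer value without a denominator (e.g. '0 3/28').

C = [7/50, 8/25, 21/50, 12/25, 31/50, 16/25, 41/50, 9/10, 1]
j=0 picked index 0: u0 ∈ [0, 7/50)
j=1 picked index 1: u0 ∈ [13/450, 47/225)
j=2 picked index 1: u0 ∈ [-37/450, 22/225)
j=3 picked index 2: u0 ∈ [-1/75, 13/150)
j=4 picked index 4: u0 ∈ [8/225, 79/450)
j=5 picked index 4: u0 ∈ [-17/225, 29/450)
j=6 picked index 6: u0 ∈ [-2/75, 23/150)
j=7 picked index 7: u0 ∈ [19/450, 11/90)
j=8 picked index 8: u0 ∈ [1/90, 1/9)
intersection: [19/450, 29/450)

19/450 29/450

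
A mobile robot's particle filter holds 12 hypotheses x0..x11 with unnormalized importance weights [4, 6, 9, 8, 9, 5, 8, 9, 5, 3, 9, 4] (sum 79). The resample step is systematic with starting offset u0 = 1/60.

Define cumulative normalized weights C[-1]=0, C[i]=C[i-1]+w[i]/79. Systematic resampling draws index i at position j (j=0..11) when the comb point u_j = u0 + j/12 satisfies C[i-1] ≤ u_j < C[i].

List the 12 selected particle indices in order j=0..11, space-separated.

0 1 2 3 4 4 5 6 7 8 10 10

C = [4/79, 10/79, 19/79, 27/79, 36/79, 41/79, 49/79, 58/79, 63/79, 66/79, 75/79, 1]
j=0: u_0=1/60 ∈ [0, 4/79) → index 0
j=1: u_1=1/10 ∈ [4/79, 10/79) → index 1
j=2: u_2=11/60 ∈ [10/79, 19/79) → index 2
j=3: u_3=4/15 ∈ [19/79, 27/79) → index 3
j=4: u_4=7/20 ∈ [27/79, 36/79) → index 4
j=5: u_5=13/30 ∈ [27/79, 36/79) → index 4
j=6: u_6=31/60 ∈ [36/79, 41/79) → index 5
j=7: u_7=3/5 ∈ [41/79, 49/79) → index 6
j=8: u_8=41/60 ∈ [49/79, 58/79) → index 7
j=9: u_9=23/30 ∈ [58/79, 63/79) → index 8
j=10: u_10=17/20 ∈ [66/79, 75/79) → index 10
j=11: u_11=14/15 ∈ [66/79, 75/79) → index 10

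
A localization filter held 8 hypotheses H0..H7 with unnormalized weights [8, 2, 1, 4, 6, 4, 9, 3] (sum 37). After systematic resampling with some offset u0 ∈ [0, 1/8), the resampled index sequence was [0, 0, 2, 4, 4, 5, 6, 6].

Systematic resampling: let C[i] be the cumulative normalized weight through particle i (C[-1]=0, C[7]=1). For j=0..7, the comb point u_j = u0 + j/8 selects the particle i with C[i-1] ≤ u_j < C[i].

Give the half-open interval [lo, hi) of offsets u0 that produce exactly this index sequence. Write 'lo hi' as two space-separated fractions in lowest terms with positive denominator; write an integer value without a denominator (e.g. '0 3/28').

9/296 13/296

C = [8/37, 10/37, 11/37, 15/37, 21/37, 25/37, 34/37, 1]
j=0 picked index 0: u0 ∈ [0, 8/37)
j=1 picked index 0: u0 ∈ [-1/8, 27/296)
j=2 picked index 2: u0 ∈ [3/148, 7/148)
j=3 picked index 4: u0 ∈ [9/296, 57/296)
j=4 picked index 4: u0 ∈ [-7/74, 5/74)
j=5 picked index 5: u0 ∈ [-17/296, 15/296)
j=6 picked index 6: u0 ∈ [-11/148, 25/148)
j=7 picked index 6: u0 ∈ [-59/296, 13/296)
intersection: [9/296, 13/296)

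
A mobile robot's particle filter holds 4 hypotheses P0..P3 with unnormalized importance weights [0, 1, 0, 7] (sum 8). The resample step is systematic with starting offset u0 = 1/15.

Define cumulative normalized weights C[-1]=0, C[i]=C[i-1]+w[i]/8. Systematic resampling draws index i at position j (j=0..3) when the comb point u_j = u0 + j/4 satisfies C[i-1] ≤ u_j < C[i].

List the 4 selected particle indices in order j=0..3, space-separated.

C = [0, 1/8, 1/8, 1]
j=0: u_0=1/15 ∈ [0, 1/8) → index 1
j=1: u_1=19/60 ∈ [1/8, 1) → index 3
j=2: u_2=17/30 ∈ [1/8, 1) → index 3
j=3: u_3=49/60 ∈ [1/8, 1) → index 3

1 3 3 3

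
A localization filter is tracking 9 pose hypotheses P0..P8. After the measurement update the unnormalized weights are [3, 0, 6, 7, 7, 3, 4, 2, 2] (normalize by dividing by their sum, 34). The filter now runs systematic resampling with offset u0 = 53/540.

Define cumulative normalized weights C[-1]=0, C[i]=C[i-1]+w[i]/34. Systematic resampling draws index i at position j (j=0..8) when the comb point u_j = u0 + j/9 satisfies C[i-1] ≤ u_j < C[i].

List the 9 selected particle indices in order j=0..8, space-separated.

C = [3/34, 3/34, 9/34, 8/17, 23/34, 13/17, 15/17, 16/17, 1]
j=0: u_0=53/540 ∈ [3/34, 9/34) → index 2
j=1: u_1=113/540 ∈ [3/34, 9/34) → index 2
j=2: u_2=173/540 ∈ [9/34, 8/17) → index 3
j=3: u_3=233/540 ∈ [9/34, 8/17) → index 3
j=4: u_4=293/540 ∈ [8/17, 23/34) → index 4
j=5: u_5=353/540 ∈ [8/17, 23/34) → index 4
j=6: u_6=413/540 ∈ [13/17, 15/17) → index 6
j=7: u_7=473/540 ∈ [13/17, 15/17) → index 6
j=8: u_8=533/540 ∈ [16/17, 1) → index 8

2 2 3 3 4 4 6 6 8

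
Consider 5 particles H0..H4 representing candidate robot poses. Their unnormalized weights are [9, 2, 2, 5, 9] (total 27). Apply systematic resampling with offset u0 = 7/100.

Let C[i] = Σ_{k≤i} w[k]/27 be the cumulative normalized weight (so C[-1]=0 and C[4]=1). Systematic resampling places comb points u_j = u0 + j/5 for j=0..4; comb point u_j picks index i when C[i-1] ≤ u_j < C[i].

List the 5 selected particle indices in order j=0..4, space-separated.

0 0 2 4 4

C = [1/3, 11/27, 13/27, 2/3, 1]
j=0: u_0=7/100 ∈ [0, 1/3) → index 0
j=1: u_1=27/100 ∈ [0, 1/3) → index 0
j=2: u_2=47/100 ∈ [11/27, 13/27) → index 2
j=3: u_3=67/100 ∈ [2/3, 1) → index 4
j=4: u_4=87/100 ∈ [2/3, 1) → index 4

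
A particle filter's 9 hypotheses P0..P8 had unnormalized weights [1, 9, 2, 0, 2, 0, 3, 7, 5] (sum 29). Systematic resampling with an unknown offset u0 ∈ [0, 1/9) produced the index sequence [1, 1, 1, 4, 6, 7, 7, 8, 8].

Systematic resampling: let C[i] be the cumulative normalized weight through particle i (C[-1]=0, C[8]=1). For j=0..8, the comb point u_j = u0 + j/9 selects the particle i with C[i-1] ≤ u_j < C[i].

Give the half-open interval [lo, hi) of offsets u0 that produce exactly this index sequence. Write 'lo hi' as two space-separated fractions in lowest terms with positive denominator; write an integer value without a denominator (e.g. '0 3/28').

C = [1/29, 10/29, 12/29, 12/29, 14/29, 14/29, 17/29, 24/29, 1]
j=0 picked index 1: u0 ∈ [1/29, 10/29)
j=1 picked index 1: u0 ∈ [-20/261, 61/261)
j=2 picked index 1: u0 ∈ [-49/261, 32/261)
j=3 picked index 4: u0 ∈ [7/87, 13/87)
j=4 picked index 6: u0 ∈ [10/261, 37/261)
j=5 picked index 7: u0 ∈ [8/261, 71/261)
j=6 picked index 7: u0 ∈ [-7/87, 14/87)
j=7 picked index 8: u0 ∈ [13/261, 2/9)
j=8 picked index 8: u0 ∈ [-16/261, 1/9)
intersection: [7/87, 1/9)

7/87 1/9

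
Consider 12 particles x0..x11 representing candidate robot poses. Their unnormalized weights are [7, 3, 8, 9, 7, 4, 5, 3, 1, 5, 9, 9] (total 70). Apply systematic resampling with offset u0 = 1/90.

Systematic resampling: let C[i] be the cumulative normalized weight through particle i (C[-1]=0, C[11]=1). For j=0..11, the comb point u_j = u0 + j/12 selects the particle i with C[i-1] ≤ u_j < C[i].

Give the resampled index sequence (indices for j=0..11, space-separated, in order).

C = [1/10, 1/7, 9/35, 27/70, 17/35, 19/35, 43/70, 23/35, 47/70, 26/35, 61/70, 1]
j=0: u_0=1/90 ∈ [0, 1/10) → index 0
j=1: u_1=17/180 ∈ [0, 1/10) → index 0
j=2: u_2=8/45 ∈ [1/7, 9/35) → index 2
j=3: u_3=47/180 ∈ [9/35, 27/70) → index 3
j=4: u_4=31/90 ∈ [9/35, 27/70) → index 3
j=5: u_5=77/180 ∈ [27/70, 17/35) → index 4
j=6: u_6=23/45 ∈ [17/35, 19/35) → index 5
j=7: u_7=107/180 ∈ [19/35, 43/70) → index 6
j=8: u_8=61/90 ∈ [47/70, 26/35) → index 9
j=9: u_9=137/180 ∈ [26/35, 61/70) → index 10
j=10: u_10=38/45 ∈ [26/35, 61/70) → index 10
j=11: u_11=167/180 ∈ [61/70, 1) → index 11

0 0 2 3 3 4 5 6 9 10 10 11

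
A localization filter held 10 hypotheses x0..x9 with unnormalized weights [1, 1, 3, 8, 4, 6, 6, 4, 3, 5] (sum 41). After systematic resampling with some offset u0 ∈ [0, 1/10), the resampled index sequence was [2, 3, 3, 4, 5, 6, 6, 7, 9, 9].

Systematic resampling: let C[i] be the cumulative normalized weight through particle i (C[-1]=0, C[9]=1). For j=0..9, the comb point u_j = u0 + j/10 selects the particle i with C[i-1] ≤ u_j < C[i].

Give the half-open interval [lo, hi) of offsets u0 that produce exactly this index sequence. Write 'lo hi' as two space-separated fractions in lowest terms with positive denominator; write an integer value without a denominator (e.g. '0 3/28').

C = [1/41, 2/41, 5/41, 13/41, 17/41, 23/41, 29/41, 33/41, 36/41, 1]
j=0 picked index 2: u0 ∈ [2/41, 5/41)
j=1 picked index 3: u0 ∈ [9/410, 89/410)
j=2 picked index 3: u0 ∈ [-16/205, 24/205)
j=3 picked index 4: u0 ∈ [7/410, 47/410)
j=4 picked index 5: u0 ∈ [3/205, 33/205)
j=5 picked index 6: u0 ∈ [5/82, 17/82)
j=6 picked index 6: u0 ∈ [-8/205, 22/205)
j=7 picked index 7: u0 ∈ [3/410, 43/410)
j=8 picked index 9: u0 ∈ [16/205, 1/5)
j=9 picked index 9: u0 ∈ [-9/410, 1/10)
intersection: [16/205, 1/10)

16/205 1/10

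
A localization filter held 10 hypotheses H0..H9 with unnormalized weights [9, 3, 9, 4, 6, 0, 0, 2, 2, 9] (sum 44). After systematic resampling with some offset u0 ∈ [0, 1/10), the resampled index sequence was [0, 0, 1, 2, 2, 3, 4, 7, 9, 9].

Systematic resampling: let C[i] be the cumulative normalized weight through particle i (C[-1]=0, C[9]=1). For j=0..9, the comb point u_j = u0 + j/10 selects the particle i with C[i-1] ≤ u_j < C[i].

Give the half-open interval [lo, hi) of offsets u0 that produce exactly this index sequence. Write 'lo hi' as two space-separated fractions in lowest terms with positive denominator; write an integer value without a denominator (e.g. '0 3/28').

1/220 1/20

C = [9/44, 3/11, 21/44, 25/44, 31/44, 31/44, 31/44, 3/4, 35/44, 1]
j=0 picked index 0: u0 ∈ [0, 9/44)
j=1 picked index 0: u0 ∈ [-1/10, 23/220)
j=2 picked index 1: u0 ∈ [1/220, 4/55)
j=3 picked index 2: u0 ∈ [-3/110, 39/220)
j=4 picked index 2: u0 ∈ [-7/55, 17/220)
j=5 picked index 3: u0 ∈ [-1/44, 3/44)
j=6 picked index 4: u0 ∈ [-7/220, 23/220)
j=7 picked index 7: u0 ∈ [1/220, 1/20)
j=8 picked index 9: u0 ∈ [-1/220, 1/5)
j=9 picked index 9: u0 ∈ [-23/220, 1/10)
intersection: [1/220, 1/20)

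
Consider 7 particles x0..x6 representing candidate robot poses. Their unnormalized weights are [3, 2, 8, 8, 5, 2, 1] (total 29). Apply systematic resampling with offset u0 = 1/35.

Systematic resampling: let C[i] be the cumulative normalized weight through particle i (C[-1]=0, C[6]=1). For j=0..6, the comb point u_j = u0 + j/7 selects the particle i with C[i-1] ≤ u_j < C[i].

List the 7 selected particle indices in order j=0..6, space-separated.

0 1 2 3 3 4 4

C = [3/29, 5/29, 13/29, 21/29, 26/29, 28/29, 1]
j=0: u_0=1/35 ∈ [0, 3/29) → index 0
j=1: u_1=6/35 ∈ [3/29, 5/29) → index 1
j=2: u_2=11/35 ∈ [5/29, 13/29) → index 2
j=3: u_3=16/35 ∈ [13/29, 21/29) → index 3
j=4: u_4=3/5 ∈ [13/29, 21/29) → index 3
j=5: u_5=26/35 ∈ [21/29, 26/29) → index 4
j=6: u_6=31/35 ∈ [21/29, 26/29) → index 4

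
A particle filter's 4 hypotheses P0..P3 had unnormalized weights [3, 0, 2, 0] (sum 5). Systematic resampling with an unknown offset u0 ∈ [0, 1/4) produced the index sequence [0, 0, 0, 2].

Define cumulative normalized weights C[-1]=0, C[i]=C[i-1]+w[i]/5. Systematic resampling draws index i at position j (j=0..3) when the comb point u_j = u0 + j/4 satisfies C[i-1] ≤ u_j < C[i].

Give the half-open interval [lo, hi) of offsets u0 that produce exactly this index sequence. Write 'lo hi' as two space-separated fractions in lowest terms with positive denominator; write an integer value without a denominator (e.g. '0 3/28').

C = [3/5, 3/5, 1, 1]
j=0 picked index 0: u0 ∈ [0, 3/5)
j=1 picked index 0: u0 ∈ [-1/4, 7/20)
j=2 picked index 0: u0 ∈ [-1/2, 1/10)
j=3 picked index 2: u0 ∈ [-3/20, 1/4)
intersection: [0, 1/10)

0 1/10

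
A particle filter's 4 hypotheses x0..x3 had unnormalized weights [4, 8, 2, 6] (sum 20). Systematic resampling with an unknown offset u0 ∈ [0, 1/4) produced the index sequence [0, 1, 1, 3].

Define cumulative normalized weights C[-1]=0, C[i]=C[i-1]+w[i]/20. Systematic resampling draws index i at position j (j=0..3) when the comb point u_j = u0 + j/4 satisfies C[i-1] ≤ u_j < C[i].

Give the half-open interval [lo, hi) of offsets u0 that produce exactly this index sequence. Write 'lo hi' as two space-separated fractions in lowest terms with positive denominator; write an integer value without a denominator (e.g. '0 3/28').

0 1/10

C = [1/5, 3/5, 7/10, 1]
j=0 picked index 0: u0 ∈ [0, 1/5)
j=1 picked index 1: u0 ∈ [-1/20, 7/20)
j=2 picked index 1: u0 ∈ [-3/10, 1/10)
j=3 picked index 3: u0 ∈ [-1/20, 1/4)
intersection: [0, 1/10)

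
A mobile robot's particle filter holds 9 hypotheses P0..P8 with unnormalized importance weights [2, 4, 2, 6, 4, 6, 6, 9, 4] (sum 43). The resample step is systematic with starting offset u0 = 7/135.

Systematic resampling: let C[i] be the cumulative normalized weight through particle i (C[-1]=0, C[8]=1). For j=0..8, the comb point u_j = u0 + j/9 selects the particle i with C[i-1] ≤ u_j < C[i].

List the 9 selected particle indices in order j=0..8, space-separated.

1 2 3 4 5 6 7 7 8

C = [2/43, 6/43, 8/43, 14/43, 18/43, 24/43, 30/43, 39/43, 1]
j=0: u_0=7/135 ∈ [2/43, 6/43) → index 1
j=1: u_1=22/135 ∈ [6/43, 8/43) → index 2
j=2: u_2=37/135 ∈ [8/43, 14/43) → index 3
j=3: u_3=52/135 ∈ [14/43, 18/43) → index 4
j=4: u_4=67/135 ∈ [18/43, 24/43) → index 5
j=5: u_5=82/135 ∈ [24/43, 30/43) → index 6
j=6: u_6=97/135 ∈ [30/43, 39/43) → index 7
j=7: u_7=112/135 ∈ [30/43, 39/43) → index 7
j=8: u_8=127/135 ∈ [39/43, 1) → index 8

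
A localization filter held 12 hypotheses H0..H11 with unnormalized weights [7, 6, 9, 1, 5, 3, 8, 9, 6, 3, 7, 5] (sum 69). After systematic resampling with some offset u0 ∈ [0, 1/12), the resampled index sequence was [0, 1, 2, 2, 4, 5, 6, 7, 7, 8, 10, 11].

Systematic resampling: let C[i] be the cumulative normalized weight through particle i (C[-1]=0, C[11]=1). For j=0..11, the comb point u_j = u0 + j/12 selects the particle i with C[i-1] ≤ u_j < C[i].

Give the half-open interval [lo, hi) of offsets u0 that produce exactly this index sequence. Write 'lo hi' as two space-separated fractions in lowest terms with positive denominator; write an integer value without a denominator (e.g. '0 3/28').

C = [7/69, 13/69, 22/69, 1/3, 28/69, 31/69, 13/23, 16/23, 18/23, 19/23, 64/69, 1]
j=0 picked index 0: u0 ∈ [0, 7/69)
j=1 picked index 1: u0 ∈ [5/276, 29/276)
j=2 picked index 2: u0 ∈ [1/46, 7/46)
j=3 picked index 2: u0 ∈ [-17/276, 19/276)
j=4 picked index 4: u0 ∈ [0, 5/69)
j=5 picked index 5: u0 ∈ [-1/92, 3/92)
j=6 picked index 6: u0 ∈ [-7/138, 3/46)
j=7 picked index 7: u0 ∈ [-5/276, 31/276)
j=8 picked index 7: u0 ∈ [-7/69, 2/69)
j=9 picked index 8: u0 ∈ [-5/92, 3/92)
j=10 picked index 10: u0 ∈ [-1/138, 13/138)
j=11 picked index 11: u0 ∈ [1/92, 1/12)
intersection: [1/46, 2/69)

1/46 2/69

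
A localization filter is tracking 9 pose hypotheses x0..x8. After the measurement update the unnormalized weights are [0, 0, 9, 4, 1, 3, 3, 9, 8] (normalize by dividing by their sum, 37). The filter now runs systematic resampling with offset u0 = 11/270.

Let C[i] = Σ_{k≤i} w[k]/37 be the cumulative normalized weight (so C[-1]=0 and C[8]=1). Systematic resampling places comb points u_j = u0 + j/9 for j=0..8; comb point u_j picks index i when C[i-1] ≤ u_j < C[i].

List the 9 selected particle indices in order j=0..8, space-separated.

C = [0, 0, 9/37, 13/37, 14/37, 17/37, 20/37, 29/37, 1]
j=0: u_0=11/270 ∈ [0, 9/37) → index 2
j=1: u_1=41/270 ∈ [0, 9/37) → index 2
j=2: u_2=71/270 ∈ [9/37, 13/37) → index 3
j=3: u_3=101/270 ∈ [13/37, 14/37) → index 4
j=4: u_4=131/270 ∈ [17/37, 20/37) → index 6
j=5: u_5=161/270 ∈ [20/37, 29/37) → index 7
j=6: u_6=191/270 ∈ [20/37, 29/37) → index 7
j=7: u_7=221/270 ∈ [29/37, 1) → index 8
j=8: u_8=251/270 ∈ [29/37, 1) → index 8

2 2 3 4 6 7 7 8 8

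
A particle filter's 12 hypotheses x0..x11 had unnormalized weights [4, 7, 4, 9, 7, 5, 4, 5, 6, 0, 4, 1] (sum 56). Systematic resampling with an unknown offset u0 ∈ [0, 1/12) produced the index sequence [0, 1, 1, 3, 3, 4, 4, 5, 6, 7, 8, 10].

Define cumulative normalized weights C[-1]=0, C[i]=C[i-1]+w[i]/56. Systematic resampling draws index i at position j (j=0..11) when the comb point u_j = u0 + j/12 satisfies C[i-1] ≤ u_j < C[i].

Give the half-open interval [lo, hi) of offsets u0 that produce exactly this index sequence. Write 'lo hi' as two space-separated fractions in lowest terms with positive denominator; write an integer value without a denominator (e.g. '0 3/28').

C = [1/14, 11/56, 15/56, 3/7, 31/56, 9/14, 5/7, 45/56, 51/56, 51/56, 55/56, 1]
j=0 picked index 0: u0 ∈ [0, 1/14)
j=1 picked index 1: u0 ∈ [-1/84, 19/168)
j=2 picked index 1: u0 ∈ [-2/21, 5/168)
j=3 picked index 3: u0 ∈ [1/56, 5/28)
j=4 picked index 3: u0 ∈ [-11/168, 2/21)
j=5 picked index 4: u0 ∈ [1/84, 23/168)
j=6 picked index 4: u0 ∈ [-1/14, 3/56)
j=7 picked index 5: u0 ∈ [-5/168, 5/84)
j=8 picked index 6: u0 ∈ [-1/42, 1/21)
j=9 picked index 7: u0 ∈ [-1/28, 3/56)
j=10 picked index 8: u0 ∈ [-5/168, 13/168)
j=11 picked index 10: u0 ∈ [-1/168, 11/168)
intersection: [1/56, 5/168)

1/56 5/168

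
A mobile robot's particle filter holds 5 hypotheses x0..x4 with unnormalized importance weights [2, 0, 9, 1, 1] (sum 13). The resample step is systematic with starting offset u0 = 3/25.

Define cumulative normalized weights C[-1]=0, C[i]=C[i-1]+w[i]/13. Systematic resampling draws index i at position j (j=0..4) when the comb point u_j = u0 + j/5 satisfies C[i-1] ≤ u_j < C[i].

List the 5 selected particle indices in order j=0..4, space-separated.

0 2 2 2 3

C = [2/13, 2/13, 11/13, 12/13, 1]
j=0: u_0=3/25 ∈ [0, 2/13) → index 0
j=1: u_1=8/25 ∈ [2/13, 11/13) → index 2
j=2: u_2=13/25 ∈ [2/13, 11/13) → index 2
j=3: u_3=18/25 ∈ [2/13, 11/13) → index 2
j=4: u_4=23/25 ∈ [11/13, 12/13) → index 3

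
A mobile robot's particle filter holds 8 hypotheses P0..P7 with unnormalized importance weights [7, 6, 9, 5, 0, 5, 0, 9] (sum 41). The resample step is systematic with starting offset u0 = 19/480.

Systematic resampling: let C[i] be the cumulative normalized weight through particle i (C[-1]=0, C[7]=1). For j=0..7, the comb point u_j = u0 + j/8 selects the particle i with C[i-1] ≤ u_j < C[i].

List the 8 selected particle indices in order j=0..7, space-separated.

C = [7/41, 13/41, 22/41, 27/41, 27/41, 32/41, 32/41, 1]
j=0: u_0=19/480 ∈ [0, 7/41) → index 0
j=1: u_1=79/480 ∈ [0, 7/41) → index 0
j=2: u_2=139/480 ∈ [7/41, 13/41) → index 1
j=3: u_3=199/480 ∈ [13/41, 22/41) → index 2
j=4: u_4=259/480 ∈ [22/41, 27/41) → index 3
j=5: u_5=319/480 ∈ [27/41, 32/41) → index 5
j=6: u_6=379/480 ∈ [32/41, 1) → index 7
j=7: u_7=439/480 ∈ [32/41, 1) → index 7

0 0 1 2 3 5 7 7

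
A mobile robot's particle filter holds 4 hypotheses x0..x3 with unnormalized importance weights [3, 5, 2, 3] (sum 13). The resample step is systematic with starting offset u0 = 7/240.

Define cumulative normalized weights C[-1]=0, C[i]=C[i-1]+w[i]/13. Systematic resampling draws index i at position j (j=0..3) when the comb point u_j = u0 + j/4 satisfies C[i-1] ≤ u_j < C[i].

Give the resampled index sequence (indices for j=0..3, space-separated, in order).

0 1 1 3

C = [3/13, 8/13, 10/13, 1]
j=0: u_0=7/240 ∈ [0, 3/13) → index 0
j=1: u_1=67/240 ∈ [3/13, 8/13) → index 1
j=2: u_2=127/240 ∈ [3/13, 8/13) → index 1
j=3: u_3=187/240 ∈ [10/13, 1) → index 3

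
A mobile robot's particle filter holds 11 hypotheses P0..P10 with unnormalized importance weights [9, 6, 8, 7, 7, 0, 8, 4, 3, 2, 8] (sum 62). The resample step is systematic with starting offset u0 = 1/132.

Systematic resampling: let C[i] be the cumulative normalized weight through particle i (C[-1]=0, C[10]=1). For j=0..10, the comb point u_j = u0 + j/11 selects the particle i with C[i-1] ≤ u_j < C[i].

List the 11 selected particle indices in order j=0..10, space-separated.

0 0 1 2 3 3 4 6 7 8 10

C = [9/62, 15/62, 23/62, 15/31, 37/62, 37/62, 45/62, 49/62, 26/31, 27/31, 1]
j=0: u_0=1/132 ∈ [0, 9/62) → index 0
j=1: u_1=13/132 ∈ [0, 9/62) → index 0
j=2: u_2=25/132 ∈ [9/62, 15/62) → index 1
j=3: u_3=37/132 ∈ [15/62, 23/62) → index 2
j=4: u_4=49/132 ∈ [23/62, 15/31) → index 3
j=5: u_5=61/132 ∈ [23/62, 15/31) → index 3
j=6: u_6=73/132 ∈ [15/31, 37/62) → index 4
j=7: u_7=85/132 ∈ [37/62, 45/62) → index 6
j=8: u_8=97/132 ∈ [45/62, 49/62) → index 7
j=9: u_9=109/132 ∈ [49/62, 26/31) → index 8
j=10: u_10=11/12 ∈ [27/31, 1) → index 10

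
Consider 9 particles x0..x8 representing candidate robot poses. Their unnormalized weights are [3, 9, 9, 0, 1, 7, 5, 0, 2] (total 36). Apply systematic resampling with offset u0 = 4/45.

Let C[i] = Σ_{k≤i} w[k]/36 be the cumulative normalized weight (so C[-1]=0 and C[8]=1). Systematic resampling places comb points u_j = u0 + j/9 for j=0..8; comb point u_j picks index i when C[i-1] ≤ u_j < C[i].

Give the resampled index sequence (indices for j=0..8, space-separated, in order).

C = [1/12, 1/3, 7/12, 7/12, 11/18, 29/36, 17/18, 17/18, 1]
j=0: u_0=4/45 ∈ [1/12, 1/3) → index 1
j=1: u_1=1/5 ∈ [1/12, 1/3) → index 1
j=2: u_2=14/45 ∈ [1/12, 1/3) → index 1
j=3: u_3=19/45 ∈ [1/3, 7/12) → index 2
j=4: u_4=8/15 ∈ [1/3, 7/12) → index 2
j=5: u_5=29/45 ∈ [11/18, 29/36) → index 5
j=6: u_6=34/45 ∈ [11/18, 29/36) → index 5
j=7: u_7=13/15 ∈ [29/36, 17/18) → index 6
j=8: u_8=44/45 ∈ [17/18, 1) → index 8

1 1 1 2 2 5 5 6 8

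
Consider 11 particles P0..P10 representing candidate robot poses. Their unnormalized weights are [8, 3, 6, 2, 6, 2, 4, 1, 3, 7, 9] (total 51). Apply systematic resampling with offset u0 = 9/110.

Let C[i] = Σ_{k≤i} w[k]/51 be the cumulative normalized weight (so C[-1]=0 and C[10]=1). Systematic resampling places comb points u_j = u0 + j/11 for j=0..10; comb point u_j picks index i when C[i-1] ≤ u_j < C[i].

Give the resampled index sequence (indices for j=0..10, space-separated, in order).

C = [8/51, 11/51, 1/3, 19/51, 25/51, 9/17, 31/51, 32/51, 35/51, 14/17, 1]
j=0: u_0=9/110 ∈ [0, 8/51) → index 0
j=1: u_1=19/110 ∈ [8/51, 11/51) → index 1
j=2: u_2=29/110 ∈ [11/51, 1/3) → index 2
j=3: u_3=39/110 ∈ [1/3, 19/51) → index 3
j=4: u_4=49/110 ∈ [19/51, 25/51) → index 4
j=5: u_5=59/110 ∈ [9/17, 31/51) → index 6
j=6: u_6=69/110 ∈ [31/51, 32/51) → index 7
j=7: u_7=79/110 ∈ [35/51, 14/17) → index 9
j=8: u_8=89/110 ∈ [35/51, 14/17) → index 9
j=9: u_9=9/10 ∈ [14/17, 1) → index 10
j=10: u_10=109/110 ∈ [14/17, 1) → index 10

0 1 2 3 4 6 7 9 9 10 10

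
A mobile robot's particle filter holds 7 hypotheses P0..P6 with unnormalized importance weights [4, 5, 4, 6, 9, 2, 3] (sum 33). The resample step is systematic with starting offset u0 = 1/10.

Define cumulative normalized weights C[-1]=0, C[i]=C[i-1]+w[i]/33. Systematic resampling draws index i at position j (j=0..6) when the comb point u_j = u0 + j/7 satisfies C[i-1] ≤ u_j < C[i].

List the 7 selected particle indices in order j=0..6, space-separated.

0 1 2 3 4 4 6

C = [4/33, 3/11, 13/33, 19/33, 28/33, 10/11, 1]
j=0: u_0=1/10 ∈ [0, 4/33) → index 0
j=1: u_1=17/70 ∈ [4/33, 3/11) → index 1
j=2: u_2=27/70 ∈ [3/11, 13/33) → index 2
j=3: u_3=37/70 ∈ [13/33, 19/33) → index 3
j=4: u_4=47/70 ∈ [19/33, 28/33) → index 4
j=5: u_5=57/70 ∈ [19/33, 28/33) → index 4
j=6: u_6=67/70 ∈ [10/11, 1) → index 6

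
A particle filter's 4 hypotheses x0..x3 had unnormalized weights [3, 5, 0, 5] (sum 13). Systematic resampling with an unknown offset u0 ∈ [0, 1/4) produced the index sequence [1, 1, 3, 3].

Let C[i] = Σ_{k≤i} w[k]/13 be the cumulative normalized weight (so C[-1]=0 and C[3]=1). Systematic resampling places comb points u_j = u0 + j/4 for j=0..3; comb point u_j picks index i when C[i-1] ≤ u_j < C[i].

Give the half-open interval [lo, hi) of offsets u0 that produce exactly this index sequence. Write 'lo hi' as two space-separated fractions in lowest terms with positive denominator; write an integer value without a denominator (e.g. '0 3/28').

3/13 1/4

C = [3/13, 8/13, 8/13, 1]
j=0 picked index 1: u0 ∈ [3/13, 8/13)
j=1 picked index 1: u0 ∈ [-1/52, 19/52)
j=2 picked index 3: u0 ∈ [3/26, 1/2)
j=3 picked index 3: u0 ∈ [-7/52, 1/4)
intersection: [3/13, 1/4)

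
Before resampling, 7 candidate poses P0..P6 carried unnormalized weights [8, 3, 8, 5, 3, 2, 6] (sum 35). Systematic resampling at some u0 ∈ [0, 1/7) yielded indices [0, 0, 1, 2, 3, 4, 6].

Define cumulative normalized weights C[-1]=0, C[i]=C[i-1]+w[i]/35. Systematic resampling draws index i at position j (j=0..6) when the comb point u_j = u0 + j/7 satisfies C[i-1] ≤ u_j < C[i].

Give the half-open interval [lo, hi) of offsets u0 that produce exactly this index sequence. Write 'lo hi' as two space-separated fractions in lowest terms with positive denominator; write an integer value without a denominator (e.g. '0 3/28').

C = [8/35, 11/35, 19/35, 24/35, 27/35, 29/35, 1]
j=0 picked index 0: u0 ∈ [0, 8/35)
j=1 picked index 0: u0 ∈ [-1/7, 3/35)
j=2 picked index 1: u0 ∈ [-2/35, 1/35)
j=3 picked index 2: u0 ∈ [-4/35, 4/35)
j=4 picked index 3: u0 ∈ [-1/35, 4/35)
j=5 picked index 4: u0 ∈ [-1/35, 2/35)
j=6 picked index 6: u0 ∈ [-1/35, 1/7)
intersection: [0, 1/35)

0 1/35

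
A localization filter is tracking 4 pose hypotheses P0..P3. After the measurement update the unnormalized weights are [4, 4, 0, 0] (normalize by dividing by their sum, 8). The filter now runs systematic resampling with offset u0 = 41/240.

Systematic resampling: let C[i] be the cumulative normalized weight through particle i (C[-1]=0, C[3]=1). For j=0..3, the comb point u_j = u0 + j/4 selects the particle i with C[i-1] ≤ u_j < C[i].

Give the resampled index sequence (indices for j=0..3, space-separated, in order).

0 0 1 1

C = [1/2, 1, 1, 1]
j=0: u_0=41/240 ∈ [0, 1/2) → index 0
j=1: u_1=101/240 ∈ [0, 1/2) → index 0
j=2: u_2=161/240 ∈ [1/2, 1) → index 1
j=3: u_3=221/240 ∈ [1/2, 1) → index 1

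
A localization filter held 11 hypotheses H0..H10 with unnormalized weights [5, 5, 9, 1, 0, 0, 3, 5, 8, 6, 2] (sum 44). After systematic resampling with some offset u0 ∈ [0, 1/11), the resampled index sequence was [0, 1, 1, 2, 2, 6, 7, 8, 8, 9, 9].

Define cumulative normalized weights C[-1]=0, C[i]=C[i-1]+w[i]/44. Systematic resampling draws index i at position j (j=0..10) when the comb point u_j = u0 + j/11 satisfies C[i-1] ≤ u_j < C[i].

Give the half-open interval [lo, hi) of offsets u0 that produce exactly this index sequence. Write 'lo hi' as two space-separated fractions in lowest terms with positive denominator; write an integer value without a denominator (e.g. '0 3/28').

1/44 1/22

C = [5/44, 5/22, 19/44, 5/11, 5/11, 5/11, 23/44, 7/11, 9/11, 21/22, 1]
j=0 picked index 0: u0 ∈ [0, 5/44)
j=1 picked index 1: u0 ∈ [1/44, 3/22)
j=2 picked index 1: u0 ∈ [-3/44, 1/22)
j=3 picked index 2: u0 ∈ [-1/22, 7/44)
j=4 picked index 2: u0 ∈ [-3/22, 3/44)
j=5 picked index 6: u0 ∈ [0, 3/44)
j=6 picked index 7: u0 ∈ [-1/44, 1/11)
j=7 picked index 8: u0 ∈ [0, 2/11)
j=8 picked index 8: u0 ∈ [-1/11, 1/11)
j=9 picked index 9: u0 ∈ [0, 3/22)
j=10 picked index 9: u0 ∈ [-1/11, 1/22)
intersection: [1/44, 1/22)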